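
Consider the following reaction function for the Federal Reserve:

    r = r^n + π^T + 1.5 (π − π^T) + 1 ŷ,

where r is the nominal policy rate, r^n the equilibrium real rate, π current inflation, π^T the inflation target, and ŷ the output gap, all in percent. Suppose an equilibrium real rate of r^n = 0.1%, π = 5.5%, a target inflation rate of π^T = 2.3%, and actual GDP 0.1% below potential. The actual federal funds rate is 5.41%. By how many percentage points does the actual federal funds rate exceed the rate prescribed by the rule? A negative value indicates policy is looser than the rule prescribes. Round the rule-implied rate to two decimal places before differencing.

-1.69 pp

Output 0.1% below potential → ŷ = -0.1.
r = 0.1 + 2.3 + 1.5 × (5.5 − 2.3) + 1 × (-0.1)
   = 0.1 + 2.3 + 4.8 − 0.1 = 7.10
Deviation = 5.41 − 7.10 = -1.69 pp.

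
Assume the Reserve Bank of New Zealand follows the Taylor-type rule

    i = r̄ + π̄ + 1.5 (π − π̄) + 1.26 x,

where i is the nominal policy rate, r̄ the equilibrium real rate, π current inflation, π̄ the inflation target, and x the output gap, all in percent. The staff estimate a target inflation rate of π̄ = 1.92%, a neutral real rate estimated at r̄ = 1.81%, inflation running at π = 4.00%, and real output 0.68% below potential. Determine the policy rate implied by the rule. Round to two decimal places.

5.99%

Output 0.68% below potential → x = -0.68.
i = 1.81 + 1.92 + 1.5 × (4.00 − 1.92) + 1.26 × (-0.68)
   = 1.81 + 1.92 + 3.12 − 0.8568 = 5.99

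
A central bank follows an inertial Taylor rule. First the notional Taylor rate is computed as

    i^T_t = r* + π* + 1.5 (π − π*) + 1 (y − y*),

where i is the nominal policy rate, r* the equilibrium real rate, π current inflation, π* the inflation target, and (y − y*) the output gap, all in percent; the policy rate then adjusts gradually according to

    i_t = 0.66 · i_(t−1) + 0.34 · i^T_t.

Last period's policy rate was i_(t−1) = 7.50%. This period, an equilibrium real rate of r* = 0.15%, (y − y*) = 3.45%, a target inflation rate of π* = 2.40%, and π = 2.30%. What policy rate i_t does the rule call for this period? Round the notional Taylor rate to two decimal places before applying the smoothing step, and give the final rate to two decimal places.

i^T_t = 0.15 + 2.40 + 1.5 × (2.30 − 2.40) + 1 × 3.45
   = 0.15 + 2.4 − 0.15 + 3.45 = 5.85
i_t = 0.66 × 7.50 + 0.34 × 5.85 = 4.95 + 1.989 = 6.94

6.94%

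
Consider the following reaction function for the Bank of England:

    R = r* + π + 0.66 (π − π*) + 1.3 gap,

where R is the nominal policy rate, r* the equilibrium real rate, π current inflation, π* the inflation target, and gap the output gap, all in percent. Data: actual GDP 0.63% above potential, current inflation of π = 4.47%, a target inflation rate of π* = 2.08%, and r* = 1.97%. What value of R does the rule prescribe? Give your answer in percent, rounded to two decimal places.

8.84%

Output 0.63% above potential → gap = 0.63.
R = 1.97 + 4.47 + 0.66 × (4.47 − 2.08) + 1.3 × 0.63
   = 1.97 + 4.47 + 1.5774 + 0.819 = 8.84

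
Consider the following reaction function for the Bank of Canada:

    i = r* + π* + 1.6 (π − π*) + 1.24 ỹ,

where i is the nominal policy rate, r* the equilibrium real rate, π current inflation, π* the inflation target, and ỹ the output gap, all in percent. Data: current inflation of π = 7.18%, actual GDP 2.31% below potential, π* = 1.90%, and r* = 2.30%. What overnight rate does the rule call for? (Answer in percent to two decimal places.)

9.78%

Output 2.31% below potential → ỹ = -2.31.
i = 2.30 + 1.90 + 1.6 × (7.18 − 1.90) + 1.24 × (-2.31)
   = 2.30 + 1.9 + 8.448 − 2.8644 = 9.78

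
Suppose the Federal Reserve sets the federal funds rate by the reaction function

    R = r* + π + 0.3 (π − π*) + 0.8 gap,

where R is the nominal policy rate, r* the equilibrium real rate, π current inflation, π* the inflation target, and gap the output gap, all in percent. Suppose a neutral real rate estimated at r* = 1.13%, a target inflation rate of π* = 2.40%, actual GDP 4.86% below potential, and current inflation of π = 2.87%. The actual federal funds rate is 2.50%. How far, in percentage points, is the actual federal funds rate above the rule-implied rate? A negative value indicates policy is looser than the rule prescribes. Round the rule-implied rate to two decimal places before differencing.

2.25 pp

Output 4.86% below potential → gap = -4.86.
R = 1.13 + 2.87 + 0.3 × (2.87 − 2.40) + 0.8 × (-4.86)
   = 1.13 + 2.87 + 0.141 − 3.888 = 0.25
Deviation = 2.50 − 0.25 = 2.25 pp.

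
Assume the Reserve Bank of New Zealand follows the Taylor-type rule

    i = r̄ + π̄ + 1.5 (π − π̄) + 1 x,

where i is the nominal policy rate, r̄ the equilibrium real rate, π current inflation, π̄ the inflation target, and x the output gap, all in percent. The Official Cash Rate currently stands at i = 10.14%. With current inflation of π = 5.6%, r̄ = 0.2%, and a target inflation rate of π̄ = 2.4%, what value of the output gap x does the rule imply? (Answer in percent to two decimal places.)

1 x = 10.14 − 0.2 − 2.4 − 1.5 × (5.6 − 2.4) = 2.74
x = 2.74 / 1 = 2.74

2.74%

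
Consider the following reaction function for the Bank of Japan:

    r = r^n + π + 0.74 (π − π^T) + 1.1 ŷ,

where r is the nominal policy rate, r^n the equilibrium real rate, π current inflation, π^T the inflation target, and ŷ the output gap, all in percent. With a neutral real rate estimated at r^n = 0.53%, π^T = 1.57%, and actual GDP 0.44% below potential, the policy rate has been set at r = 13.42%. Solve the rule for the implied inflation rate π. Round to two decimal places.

Output 0.44% below potential → ŷ = -0.44.
Collecting π: r = r^n + (1 + 0.74) π − 0.74 π^T + 1.1 ŷ
1.74 π = 13.42 − 0.53 + 0.74 × 1.57 − 1.1 × (-0.44) = 14.5358
π = 14.5358 / 1.74 = 8.35

8.35%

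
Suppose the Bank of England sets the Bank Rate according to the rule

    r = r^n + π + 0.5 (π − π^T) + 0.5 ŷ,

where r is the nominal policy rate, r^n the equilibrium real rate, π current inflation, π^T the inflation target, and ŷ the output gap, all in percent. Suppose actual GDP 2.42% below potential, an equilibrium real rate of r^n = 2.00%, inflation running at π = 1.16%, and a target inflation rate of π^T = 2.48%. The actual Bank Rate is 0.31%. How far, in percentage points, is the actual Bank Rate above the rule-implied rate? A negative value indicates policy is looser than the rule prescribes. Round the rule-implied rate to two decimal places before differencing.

-0.98 pp

Output 2.42% below potential → ŷ = -2.42.
r = 2.00 + 1.16 + 0.5 × (1.16 − 2.48) + 0.5 × (-2.42)
   = 2.00 + 1.16 − 0.66 − 1.21 = 1.29
Deviation = 0.31 − 1.29 = -0.98 pp.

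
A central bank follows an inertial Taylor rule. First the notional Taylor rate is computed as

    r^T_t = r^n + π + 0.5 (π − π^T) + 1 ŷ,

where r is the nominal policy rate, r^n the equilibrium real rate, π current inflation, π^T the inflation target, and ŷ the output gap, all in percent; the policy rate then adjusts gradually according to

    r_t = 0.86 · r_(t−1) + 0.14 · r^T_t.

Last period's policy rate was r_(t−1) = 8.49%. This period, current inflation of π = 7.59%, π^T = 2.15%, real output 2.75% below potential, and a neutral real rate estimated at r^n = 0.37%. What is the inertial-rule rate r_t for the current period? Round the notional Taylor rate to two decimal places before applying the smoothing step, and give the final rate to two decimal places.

Output 2.75% below potential → ŷ = -2.75.
r^T_t = 0.37 + 7.59 + 0.5 × (7.59 − 2.15) + 1 × (-2.75)
   = 0.37 + 7.59 + 2.72 − 2.75 = 7.93
r_t = 0.86 × 8.49 + 0.14 × 7.93 = 7.3014 + 1.1102 = 8.41

8.41%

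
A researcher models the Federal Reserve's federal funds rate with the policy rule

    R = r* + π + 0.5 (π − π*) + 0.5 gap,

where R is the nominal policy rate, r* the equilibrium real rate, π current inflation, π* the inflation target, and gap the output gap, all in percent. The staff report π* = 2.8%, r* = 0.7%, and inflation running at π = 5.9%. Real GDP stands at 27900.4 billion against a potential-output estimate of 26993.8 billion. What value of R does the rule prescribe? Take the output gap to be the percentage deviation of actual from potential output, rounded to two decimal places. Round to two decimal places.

Output gap = 100 × (27900.4 − 26993.8) / 26993.8 = 3.36%.
R = 0.70 + 5.90 + 0.5 × (5.90 − 2.80) + 0.5 × 3.36
   = 0.70 + 5.9 + 1.55 + 1.68 = 9.83

9.83%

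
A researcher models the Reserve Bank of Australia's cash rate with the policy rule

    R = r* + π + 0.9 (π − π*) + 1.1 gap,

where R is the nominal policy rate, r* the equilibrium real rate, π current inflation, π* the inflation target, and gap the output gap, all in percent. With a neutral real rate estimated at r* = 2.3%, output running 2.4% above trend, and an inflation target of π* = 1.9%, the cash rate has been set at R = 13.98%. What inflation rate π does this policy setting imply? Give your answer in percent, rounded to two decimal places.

5.66%

Output 2.4% above potential → gap = 2.4.
Collecting π: R = r* + (1 + 0.9) π − 0.9 π* + 1.1 gap
1.9 π = 13.98 − 2.3 + 0.9 × 1.9 − 1.1 × 2.4 = 10.75
π = 10.75 / 1.9 = 5.66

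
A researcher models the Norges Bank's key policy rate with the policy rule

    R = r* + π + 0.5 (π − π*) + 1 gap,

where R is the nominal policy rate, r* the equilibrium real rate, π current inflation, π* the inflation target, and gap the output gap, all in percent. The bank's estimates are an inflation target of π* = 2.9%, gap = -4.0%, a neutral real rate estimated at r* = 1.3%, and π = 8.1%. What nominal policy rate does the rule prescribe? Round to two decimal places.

R = 1.3 + 8.1 + 0.5 × (8.1 − 2.9) + 1 × (-4.0)
   = 1.3 + 8.1 + 2.6 − 4 = 8.00

8.00%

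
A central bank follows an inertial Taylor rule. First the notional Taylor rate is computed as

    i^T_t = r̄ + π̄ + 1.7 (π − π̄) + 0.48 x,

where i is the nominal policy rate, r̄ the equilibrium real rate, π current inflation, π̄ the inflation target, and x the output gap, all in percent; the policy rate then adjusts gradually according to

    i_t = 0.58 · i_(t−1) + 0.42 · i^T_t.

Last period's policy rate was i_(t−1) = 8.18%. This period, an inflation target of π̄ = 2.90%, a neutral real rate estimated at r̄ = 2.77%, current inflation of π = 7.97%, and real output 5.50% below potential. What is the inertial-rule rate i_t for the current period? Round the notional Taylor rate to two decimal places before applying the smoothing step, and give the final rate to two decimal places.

Output 5.50% below potential → x = -5.50.
i^T_t = 2.77 + 2.90 + 1.7 × (7.97 − 2.90) + 0.48 × (-5.50)
   = 2.77 + 2.9 + 8.619 − 2.64 = 11.65
i_t = 0.58 × 8.18 + 0.42 × 11.65 = 4.7444 + 4.893 = 9.64

9.64%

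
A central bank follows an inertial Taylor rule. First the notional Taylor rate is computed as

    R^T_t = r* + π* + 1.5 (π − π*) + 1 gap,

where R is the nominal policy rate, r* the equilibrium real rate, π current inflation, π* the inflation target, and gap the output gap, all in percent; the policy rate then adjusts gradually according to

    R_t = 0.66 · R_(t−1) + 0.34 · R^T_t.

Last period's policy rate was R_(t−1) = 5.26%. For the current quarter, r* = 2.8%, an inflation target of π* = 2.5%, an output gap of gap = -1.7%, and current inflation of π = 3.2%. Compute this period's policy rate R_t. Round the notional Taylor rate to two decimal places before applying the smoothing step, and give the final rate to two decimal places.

R^T_t = 2.8 + 2.5 + 1.5 × (3.2 − 2.5) + 1 × (-1.7)
   = 2.8 + 2.5 + 1.05 − 1.7 = 4.65
R_t = 0.66 × 5.26 + 0.34 × 4.65 = 3.4716 + 1.581 = 5.05

5.05%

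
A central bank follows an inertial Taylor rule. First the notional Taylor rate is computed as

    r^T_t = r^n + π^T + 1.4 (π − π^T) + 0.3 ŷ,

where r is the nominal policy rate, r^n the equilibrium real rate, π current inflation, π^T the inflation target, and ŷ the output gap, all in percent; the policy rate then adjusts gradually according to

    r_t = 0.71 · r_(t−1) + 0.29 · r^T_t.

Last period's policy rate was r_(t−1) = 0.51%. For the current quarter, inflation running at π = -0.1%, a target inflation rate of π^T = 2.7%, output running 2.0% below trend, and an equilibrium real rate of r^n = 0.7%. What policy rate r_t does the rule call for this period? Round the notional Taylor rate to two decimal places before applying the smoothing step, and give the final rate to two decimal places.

Output 2.0% below potential → ŷ = -2.0.
r^T_t = 0.7 + 2.7 + 1.4 × (-0.1 − 2.7) + 0.3 × (-2.0)
   = 0.7 + 2.7 − 3.92 − 0.6 = -1.12
r_t = 0.71 × 0.51 + 0.29 × (-1.12) = 0.3621 − 0.3248 = 0.04

0.04%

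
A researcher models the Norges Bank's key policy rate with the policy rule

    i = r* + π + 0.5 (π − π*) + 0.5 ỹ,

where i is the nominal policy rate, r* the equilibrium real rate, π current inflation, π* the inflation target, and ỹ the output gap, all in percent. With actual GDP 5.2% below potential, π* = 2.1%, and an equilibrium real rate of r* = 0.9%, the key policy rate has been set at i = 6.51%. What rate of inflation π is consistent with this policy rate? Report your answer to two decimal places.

Output 5.2% below potential → ỹ = -5.2.
Collecting π: i = r* + (1 + 0.5) π − 0.5 π* + 0.5 ỹ
1.5 π = 6.51 − 0.9 + 0.5 × 2.1 − 0.5 × (-5.2) = 9.26
π = 9.26 / 1.5 = 6.17

6.17%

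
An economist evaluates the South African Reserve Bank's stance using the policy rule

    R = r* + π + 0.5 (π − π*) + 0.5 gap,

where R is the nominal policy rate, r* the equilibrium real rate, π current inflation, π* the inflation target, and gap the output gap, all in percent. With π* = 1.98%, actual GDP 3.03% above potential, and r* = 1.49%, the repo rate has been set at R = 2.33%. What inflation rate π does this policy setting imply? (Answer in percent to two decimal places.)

Output 3.03% above potential → gap = 3.03.
Collecting π: R = r* + (1 + 0.5) π − 0.5 π* + 0.5 gap
1.5 π = 2.33 − 1.49 + 0.5 × 1.98 − 0.5 × 3.03 = 0.315
π = 0.315 / 1.5 = 0.21

0.21%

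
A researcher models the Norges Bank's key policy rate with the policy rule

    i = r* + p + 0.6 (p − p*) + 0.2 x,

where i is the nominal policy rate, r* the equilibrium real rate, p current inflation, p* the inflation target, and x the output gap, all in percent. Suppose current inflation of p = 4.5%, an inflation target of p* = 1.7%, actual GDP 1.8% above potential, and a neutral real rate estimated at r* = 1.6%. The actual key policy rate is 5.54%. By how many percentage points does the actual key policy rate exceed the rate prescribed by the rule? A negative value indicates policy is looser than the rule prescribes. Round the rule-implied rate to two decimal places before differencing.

-2.60 pp

Output 1.8% above potential → x = 1.8.
i = 1.6 + 4.5 + 0.6 × (4.5 − 1.7) + 0.2 × 1.8
   = 1.6 + 4.5 + 1.68 + 0.36 = 8.14
Deviation = 5.54 − 8.14 = -2.60 pp.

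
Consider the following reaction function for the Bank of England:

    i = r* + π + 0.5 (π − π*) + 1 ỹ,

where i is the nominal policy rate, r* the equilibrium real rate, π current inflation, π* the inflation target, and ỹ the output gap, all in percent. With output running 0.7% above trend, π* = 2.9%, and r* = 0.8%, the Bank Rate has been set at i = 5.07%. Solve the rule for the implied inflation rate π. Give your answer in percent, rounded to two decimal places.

3.35%

Output 0.7% above potential → ỹ = 0.7.
Collecting π: i = r* + (1 + 0.5) π − 0.5 π* + 1 ỹ
1.5 π = 5.07 − 0.8 + 0.5 × 2.9 − 1 × 0.7 = 5.02
π = 5.02 / 1.5 = 3.35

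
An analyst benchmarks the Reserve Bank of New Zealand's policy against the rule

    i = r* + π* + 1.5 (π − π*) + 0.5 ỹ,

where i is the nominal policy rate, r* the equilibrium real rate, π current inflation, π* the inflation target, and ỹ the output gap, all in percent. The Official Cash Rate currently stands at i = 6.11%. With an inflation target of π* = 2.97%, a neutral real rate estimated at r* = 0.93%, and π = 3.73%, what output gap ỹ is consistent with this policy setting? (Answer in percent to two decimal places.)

0.5 ỹ = 6.11 − 0.93 − 2.97 − 1.5 × (3.73 − 2.97) = 1.07
ỹ = 1.07 / 0.5 = 2.14

2.14%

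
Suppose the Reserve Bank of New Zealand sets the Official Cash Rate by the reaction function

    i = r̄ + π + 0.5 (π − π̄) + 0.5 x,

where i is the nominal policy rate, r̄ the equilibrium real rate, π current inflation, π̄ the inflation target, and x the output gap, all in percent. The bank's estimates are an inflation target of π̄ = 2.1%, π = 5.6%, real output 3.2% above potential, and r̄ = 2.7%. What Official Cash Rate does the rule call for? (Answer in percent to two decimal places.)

11.65%

Output 3.2% above potential → x = 3.2.
i = 2.7 + 5.6 + 0.5 × (5.6 − 2.1) + 0.5 × 3.2
   = 2.7 + 5.6 + 1.75 + 1.6 = 11.65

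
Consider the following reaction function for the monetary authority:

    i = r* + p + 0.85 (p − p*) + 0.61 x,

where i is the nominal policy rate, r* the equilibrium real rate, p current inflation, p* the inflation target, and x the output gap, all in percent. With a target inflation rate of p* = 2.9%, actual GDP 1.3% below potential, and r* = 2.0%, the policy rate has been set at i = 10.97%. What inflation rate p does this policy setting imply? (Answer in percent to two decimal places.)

6.61%

Output 1.3% below potential → x = -1.3.
Collecting p: i = r* + (1 + 0.85) p − 0.85 p* + 0.61 x
1.85 p = 10.97 − 2.0 + 0.85 × 2.9 − 0.61 × (-1.3) = 12.228
p = 12.228 / 1.85 = 6.61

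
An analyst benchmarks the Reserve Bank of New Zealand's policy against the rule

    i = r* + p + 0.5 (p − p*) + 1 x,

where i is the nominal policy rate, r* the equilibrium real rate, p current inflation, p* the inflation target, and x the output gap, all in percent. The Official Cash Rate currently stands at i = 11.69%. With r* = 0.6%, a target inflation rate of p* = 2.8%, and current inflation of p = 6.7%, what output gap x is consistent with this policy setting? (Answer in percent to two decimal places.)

1 x = 11.69 − 0.6 − 6.7 − 0.5 × (6.7 − 2.8) = 2.44
x = 2.44 / 1 = 2.44

2.44%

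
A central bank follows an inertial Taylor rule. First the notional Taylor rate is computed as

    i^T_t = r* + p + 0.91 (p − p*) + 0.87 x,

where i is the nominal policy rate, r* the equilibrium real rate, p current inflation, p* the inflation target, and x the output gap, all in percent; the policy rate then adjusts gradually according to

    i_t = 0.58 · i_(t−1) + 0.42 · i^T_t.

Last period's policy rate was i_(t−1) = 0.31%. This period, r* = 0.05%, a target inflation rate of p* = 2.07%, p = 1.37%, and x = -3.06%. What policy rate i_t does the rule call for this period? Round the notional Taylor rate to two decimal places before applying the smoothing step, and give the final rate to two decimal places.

-0.61%

i^T_t = 0.05 + 1.37 + 0.91 × (1.37 − 2.07) + 0.87 × (-3.06)
   = 0.05 + 1.37 − 0.637 − 2.6622 = -1.88
i_t = 0.58 × 0.31 + 0.42 × (-1.88) = 0.1798 − 0.7896 = -0.61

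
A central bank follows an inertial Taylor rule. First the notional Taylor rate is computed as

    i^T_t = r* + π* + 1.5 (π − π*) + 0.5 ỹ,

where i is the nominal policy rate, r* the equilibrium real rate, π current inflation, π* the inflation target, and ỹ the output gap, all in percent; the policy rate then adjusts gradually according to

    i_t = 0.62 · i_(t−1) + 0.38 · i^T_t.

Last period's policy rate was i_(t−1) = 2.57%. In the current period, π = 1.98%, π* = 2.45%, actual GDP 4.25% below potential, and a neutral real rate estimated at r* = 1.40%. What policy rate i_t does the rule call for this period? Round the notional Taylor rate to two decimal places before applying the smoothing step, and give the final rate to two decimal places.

1.98%

Output 4.25% below potential → ỹ = -4.25.
i^T_t = 1.40 + 2.45 + 1.5 × (1.98 − 2.45) + 0.5 × (-4.25)
   = 1.40 + 2.45 − 0.705 − 2.125 = 1.02
i_t = 0.62 × 2.57 + 0.38 × 1.02 = 1.5934 + 0.3876 = 1.98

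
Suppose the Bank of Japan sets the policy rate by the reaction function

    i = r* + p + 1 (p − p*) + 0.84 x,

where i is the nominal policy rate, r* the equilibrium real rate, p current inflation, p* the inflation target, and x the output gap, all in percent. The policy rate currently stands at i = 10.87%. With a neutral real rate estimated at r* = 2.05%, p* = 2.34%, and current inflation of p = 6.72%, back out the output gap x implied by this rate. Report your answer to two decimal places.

-2.71%

0.84 x = 10.87 − 2.05 − 6.72 − 1 × (6.72 − 2.34) = -2.28
x = -2.28 / 0.84 = -2.71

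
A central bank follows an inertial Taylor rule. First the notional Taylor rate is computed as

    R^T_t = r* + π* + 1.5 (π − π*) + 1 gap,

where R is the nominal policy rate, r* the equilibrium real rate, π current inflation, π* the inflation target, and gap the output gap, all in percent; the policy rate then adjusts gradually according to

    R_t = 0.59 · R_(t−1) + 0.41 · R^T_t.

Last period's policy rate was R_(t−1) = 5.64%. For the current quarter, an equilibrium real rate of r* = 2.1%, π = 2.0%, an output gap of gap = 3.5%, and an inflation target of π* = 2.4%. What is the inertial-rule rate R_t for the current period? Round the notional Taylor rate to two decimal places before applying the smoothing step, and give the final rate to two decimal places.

6.36%

R^T_t = 2.1 + 2.4 + 1.5 × (2.0 − 2.4) + 1 × 3.5
   = 2.1 + 2.4 − 0.6 + 3.5 = 7.40
R_t = 0.59 × 5.64 + 0.41 × 7.40 = 3.3276 + 3.034 = 6.36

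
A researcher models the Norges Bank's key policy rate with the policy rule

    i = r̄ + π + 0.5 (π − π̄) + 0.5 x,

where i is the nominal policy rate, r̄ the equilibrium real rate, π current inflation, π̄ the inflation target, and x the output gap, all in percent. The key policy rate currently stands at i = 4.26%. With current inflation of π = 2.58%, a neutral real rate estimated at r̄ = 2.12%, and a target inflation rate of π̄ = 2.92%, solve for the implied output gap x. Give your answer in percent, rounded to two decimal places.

-0.54%

0.5 x = 4.26 − 2.12 − 2.58 − 0.5 × (2.58 − 2.92) = -0.27
x = -0.27 / 0.5 = -0.54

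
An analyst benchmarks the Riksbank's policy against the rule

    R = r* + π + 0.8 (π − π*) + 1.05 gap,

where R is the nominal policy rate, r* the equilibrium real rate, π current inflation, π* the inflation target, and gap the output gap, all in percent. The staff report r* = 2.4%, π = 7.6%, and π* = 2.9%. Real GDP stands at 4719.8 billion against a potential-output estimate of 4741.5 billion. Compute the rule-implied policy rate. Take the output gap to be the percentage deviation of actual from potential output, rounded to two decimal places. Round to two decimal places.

13.28%

Output gap = 100 × (4719.8 − 4741.5) / 4741.5 = -0.46%.
R = 2.40 + 7.60 + 0.8 × (7.60 − 2.90) + 1.05 × (-0.46)
   = 2.40 + 7.6 + 3.76 − 0.483 = 13.28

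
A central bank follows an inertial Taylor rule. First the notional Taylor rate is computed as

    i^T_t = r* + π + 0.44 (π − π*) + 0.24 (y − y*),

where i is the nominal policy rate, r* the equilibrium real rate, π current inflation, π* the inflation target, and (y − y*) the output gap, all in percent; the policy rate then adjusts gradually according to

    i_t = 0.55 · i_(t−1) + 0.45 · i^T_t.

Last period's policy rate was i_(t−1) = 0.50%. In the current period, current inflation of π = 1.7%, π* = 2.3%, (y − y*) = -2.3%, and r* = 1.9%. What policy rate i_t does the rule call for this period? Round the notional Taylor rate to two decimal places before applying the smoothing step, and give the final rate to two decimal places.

1.53%

i^T_t = 1.9 + 1.7 + 0.44 × (1.7 − 2.3) + 0.24 × (-2.3)
   = 1.9 + 1.7 − 0.264 − 0.552 = 2.78
i_t = 0.55 × 0.50 + 0.45 × 2.78 = 0.275 + 1.251 = 1.53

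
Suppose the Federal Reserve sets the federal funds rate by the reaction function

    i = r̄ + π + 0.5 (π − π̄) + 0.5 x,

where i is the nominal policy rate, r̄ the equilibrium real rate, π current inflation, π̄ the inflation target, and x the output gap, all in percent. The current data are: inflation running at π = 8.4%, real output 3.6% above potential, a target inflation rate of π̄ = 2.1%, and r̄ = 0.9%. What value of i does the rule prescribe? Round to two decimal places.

14.25%

Output 3.6% above potential → x = 3.6.
i = 0.9 + 8.4 + 0.5 × (8.4 − 2.1) + 0.5 × 3.6
   = 0.9 + 8.4 + 3.15 + 1.8 = 14.25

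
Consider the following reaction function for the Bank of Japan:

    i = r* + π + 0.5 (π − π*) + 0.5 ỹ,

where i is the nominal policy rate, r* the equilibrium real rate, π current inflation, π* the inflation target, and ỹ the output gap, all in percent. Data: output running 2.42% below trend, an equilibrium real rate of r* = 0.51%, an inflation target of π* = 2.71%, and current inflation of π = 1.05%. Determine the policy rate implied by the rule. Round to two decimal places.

-0.48%

Output 2.42% below potential → ỹ = -2.42.
i = 0.51 + 1.05 + 0.5 × (1.05 − 2.71) + 0.5 × (-2.42)
   = 0.51 + 1.05 − 0.83 − 1.21 = -0.48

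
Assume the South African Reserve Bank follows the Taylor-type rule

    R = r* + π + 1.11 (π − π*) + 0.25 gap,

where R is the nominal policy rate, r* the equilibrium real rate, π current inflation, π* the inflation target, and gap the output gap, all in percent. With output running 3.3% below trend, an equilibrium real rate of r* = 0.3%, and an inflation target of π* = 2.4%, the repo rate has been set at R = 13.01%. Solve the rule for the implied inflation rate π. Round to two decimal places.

Output 3.3% below potential → gap = -3.3.
Collecting π: R = r* + (1 + 1.11) π − 1.11 π* + 0.25 gap
2.11 π = 13.01 − 0.3 + 1.11 × 2.4 − 0.25 × (-3.3) = 16.199
π = 16.199 / 2.11 = 7.68

7.68%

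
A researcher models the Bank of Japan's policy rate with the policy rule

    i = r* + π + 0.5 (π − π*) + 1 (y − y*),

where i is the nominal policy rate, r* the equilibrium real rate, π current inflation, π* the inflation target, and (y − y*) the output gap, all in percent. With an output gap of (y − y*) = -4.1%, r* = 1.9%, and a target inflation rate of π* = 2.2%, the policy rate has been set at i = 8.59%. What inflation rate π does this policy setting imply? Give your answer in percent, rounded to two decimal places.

Collecting π: i = r* + (1 + 0.5) π − 0.5 π* + 1 (y − y*)
1.5 π = 8.59 − 1.9 + 0.5 × 2.2 − 1 × (-4.1) = 11.89
π = 11.89 / 1.5 = 7.93

7.93%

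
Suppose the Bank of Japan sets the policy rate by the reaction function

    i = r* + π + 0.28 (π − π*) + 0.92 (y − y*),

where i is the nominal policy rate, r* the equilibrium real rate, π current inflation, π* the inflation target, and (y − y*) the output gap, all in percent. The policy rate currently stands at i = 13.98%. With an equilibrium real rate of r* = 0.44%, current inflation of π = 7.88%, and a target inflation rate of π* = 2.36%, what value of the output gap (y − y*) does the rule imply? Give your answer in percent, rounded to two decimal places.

0.92 (y − y*) = 13.98 − 0.44 − 7.88 − 0.28 × (7.88 − 2.36) = 4.1144
(y − y*) = 4.1144 / 0.92 = 4.47

4.47%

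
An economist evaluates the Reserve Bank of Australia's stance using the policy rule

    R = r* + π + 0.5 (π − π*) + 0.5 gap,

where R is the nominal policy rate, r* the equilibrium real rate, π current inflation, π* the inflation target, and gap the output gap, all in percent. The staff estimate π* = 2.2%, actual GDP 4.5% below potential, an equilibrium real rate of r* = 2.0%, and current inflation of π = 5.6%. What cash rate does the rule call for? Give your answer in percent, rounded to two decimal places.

Output 4.5% below potential → gap = -4.5.
R = 2.0 + 5.6 + 0.5 × (5.6 − 2.2) + 0.5 × (-4.5)
   = 2.0 + 5.6 + 1.7 − 2.25 = 7.05

7.05%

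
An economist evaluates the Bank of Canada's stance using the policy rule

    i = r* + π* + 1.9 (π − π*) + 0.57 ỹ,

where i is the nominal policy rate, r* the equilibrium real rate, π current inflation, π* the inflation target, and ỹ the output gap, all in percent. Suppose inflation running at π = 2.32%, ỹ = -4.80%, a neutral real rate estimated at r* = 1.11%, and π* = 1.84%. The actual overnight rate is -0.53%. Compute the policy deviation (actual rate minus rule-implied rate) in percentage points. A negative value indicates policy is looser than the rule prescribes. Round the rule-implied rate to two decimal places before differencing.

-1.66 pp

i = 1.11 + 1.84 + 1.9 × (2.32 − 1.84) + 0.57 × (-4.80)
   = 1.11 + 1.84 + 0.912 − 2.736 = 1.13
Deviation = -0.53 − 1.13 = -1.66 pp.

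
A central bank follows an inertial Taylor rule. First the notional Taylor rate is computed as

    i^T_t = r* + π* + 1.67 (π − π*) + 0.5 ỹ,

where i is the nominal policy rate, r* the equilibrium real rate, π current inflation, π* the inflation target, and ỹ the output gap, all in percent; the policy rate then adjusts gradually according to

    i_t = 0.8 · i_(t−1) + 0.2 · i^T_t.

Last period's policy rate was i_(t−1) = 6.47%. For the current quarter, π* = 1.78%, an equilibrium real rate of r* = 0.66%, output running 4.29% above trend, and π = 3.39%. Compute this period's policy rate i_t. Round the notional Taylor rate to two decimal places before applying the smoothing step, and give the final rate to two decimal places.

Output 4.29% above potential → ỹ = 4.29.
i^T_t = 0.66 + 1.78 + 1.67 × (3.39 − 1.78) + 0.5 × 4.29
   = 0.66 + 1.78 + 2.6887 + 2.145 = 7.27
i_t = 0.8 × 6.47 + 0.2 × 7.27 = 5.176 + 1.454 = 6.63

6.63%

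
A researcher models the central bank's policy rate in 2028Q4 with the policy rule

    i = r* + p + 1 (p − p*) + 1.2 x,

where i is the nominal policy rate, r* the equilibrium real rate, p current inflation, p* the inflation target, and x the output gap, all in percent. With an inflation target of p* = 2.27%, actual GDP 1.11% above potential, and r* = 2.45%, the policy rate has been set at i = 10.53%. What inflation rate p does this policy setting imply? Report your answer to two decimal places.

4.51%

Output 1.11% above potential → x = 1.11.
Collecting p: i = r* + (1 + 1) p − 1 p* + 1.2 x
2 p = 10.53 − 2.45 + 1 × 2.27 − 1.2 × 1.11 = 9.018
p = 9.018 / 2 = 4.51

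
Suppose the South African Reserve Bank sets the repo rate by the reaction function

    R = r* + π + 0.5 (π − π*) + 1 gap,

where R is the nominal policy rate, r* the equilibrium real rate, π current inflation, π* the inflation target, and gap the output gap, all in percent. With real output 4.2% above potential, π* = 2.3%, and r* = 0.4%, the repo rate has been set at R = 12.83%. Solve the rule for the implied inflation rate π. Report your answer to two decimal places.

Output 4.2% above potential → gap = 4.2.
Collecting π: R = r* + (1 + 0.5) π − 0.5 π* + 1 gap
1.5 π = 12.83 − 0.4 + 0.5 × 2.3 − 1 × 4.2 = 9.38
π = 9.38 / 1.5 = 6.25

6.25%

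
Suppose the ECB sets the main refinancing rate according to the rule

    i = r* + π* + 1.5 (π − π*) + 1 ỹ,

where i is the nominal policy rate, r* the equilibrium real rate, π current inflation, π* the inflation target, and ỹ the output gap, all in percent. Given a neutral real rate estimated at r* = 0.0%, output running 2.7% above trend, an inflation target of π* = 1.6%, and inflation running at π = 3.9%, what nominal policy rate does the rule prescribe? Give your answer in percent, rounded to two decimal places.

7.75%

Output 2.7% above potential → ỹ = 2.7.
i = 0.0 + 1.6 + 1.5 × (3.9 − 1.6) + 1 × 2.7
   = 0.0 + 1.6 + 3.45 + 2.7 = 7.75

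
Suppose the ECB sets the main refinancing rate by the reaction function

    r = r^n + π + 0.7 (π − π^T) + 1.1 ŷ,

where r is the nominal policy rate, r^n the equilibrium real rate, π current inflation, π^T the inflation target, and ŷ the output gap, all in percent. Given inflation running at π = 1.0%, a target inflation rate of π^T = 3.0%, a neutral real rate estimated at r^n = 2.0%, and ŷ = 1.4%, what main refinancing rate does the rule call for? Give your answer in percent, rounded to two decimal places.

3.14%

r = 2.0 + 1.0 + 0.7 × (1.0 − 3.0) + 1.1 × 1.4
   = 2.0 + 1 − 1.4 + 1.54 = 3.14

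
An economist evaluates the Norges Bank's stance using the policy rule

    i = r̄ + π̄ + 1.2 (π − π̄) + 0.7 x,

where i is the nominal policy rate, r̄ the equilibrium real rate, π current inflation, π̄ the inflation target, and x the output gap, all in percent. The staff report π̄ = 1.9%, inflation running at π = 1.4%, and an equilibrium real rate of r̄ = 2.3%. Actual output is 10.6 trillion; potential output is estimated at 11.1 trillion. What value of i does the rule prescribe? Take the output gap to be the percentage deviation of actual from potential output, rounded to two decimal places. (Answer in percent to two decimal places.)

Output gap = 100 × (10.6 − 11.1) / 11.1 = -4.50%.
i = 2.30 + 1.90 + 1.2 × (1.40 − 1.90) + 0.7 × (-4.50)
   = 2.30 + 1.9 − 0.6 − 3.15 = 0.45

0.45%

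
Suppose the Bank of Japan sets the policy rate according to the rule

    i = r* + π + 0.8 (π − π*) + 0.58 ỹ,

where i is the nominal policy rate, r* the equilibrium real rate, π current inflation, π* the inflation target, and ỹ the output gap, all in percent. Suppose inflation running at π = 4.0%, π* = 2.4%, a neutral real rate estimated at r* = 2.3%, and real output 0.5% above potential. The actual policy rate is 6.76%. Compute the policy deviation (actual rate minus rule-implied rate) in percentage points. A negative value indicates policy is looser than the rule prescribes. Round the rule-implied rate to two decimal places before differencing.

Output 0.5% above potential → ỹ = 0.5.
i = 2.3 + 4.0 + 0.8 × (4.0 − 2.4) + 0.58 × 0.5
   = 2.3 + 4 + 1.28 + 0.29 = 7.87
Deviation = 6.76 − 7.87 = -1.11 pp.

-1.11 pp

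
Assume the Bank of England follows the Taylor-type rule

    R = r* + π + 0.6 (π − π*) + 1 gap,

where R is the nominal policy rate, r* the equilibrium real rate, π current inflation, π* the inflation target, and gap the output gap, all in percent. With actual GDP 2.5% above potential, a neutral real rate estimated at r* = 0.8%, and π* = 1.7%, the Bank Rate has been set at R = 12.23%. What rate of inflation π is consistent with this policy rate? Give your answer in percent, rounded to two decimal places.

Output 2.5% above potential → gap = 2.5.
Collecting π: R = r* + (1 + 0.6) π − 0.6 π* + 1 gap
1.6 π = 12.23 − 0.8 + 0.6 × 1.7 − 1 × 2.5 = 9.95
π = 9.95 / 1.6 = 6.22

6.22%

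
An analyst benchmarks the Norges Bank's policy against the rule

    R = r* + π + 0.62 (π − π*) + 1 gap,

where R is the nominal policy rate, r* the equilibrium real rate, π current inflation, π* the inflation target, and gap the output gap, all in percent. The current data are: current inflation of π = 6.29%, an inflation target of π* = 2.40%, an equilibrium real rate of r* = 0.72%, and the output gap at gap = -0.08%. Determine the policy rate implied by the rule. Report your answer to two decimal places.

R = 0.72 + 6.29 + 0.62 × (6.29 − 2.40) + 1 × (-0.08)
   = 0.72 + 6.29 + 2.4118 − 0.08 = 9.34

9.34%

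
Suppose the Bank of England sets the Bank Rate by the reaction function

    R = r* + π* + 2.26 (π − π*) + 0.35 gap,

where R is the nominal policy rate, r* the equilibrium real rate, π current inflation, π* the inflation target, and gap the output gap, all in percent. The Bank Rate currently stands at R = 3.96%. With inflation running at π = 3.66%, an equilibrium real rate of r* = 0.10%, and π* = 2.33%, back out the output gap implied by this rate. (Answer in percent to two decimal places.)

0.35 gap = 3.96 − 0.10 − 2.33 − 2.26 × (3.66 − 2.33) = -1.4758
gap = -1.4758 / 0.35 = -4.22

-4.22%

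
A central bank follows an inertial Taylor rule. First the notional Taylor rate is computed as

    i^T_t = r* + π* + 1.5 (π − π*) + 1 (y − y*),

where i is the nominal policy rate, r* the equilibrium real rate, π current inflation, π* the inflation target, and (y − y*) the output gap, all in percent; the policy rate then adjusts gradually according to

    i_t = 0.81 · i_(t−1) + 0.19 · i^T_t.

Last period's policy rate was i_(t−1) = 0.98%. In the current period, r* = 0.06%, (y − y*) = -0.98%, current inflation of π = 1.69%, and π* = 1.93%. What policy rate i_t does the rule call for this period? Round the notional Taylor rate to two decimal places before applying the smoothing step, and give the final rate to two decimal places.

0.92%

i^T_t = 0.06 + 1.93 + 1.5 × (1.69 − 1.93) + 1 × (-0.98)
   = 0.06 + 1.93 − 0.36 − 0.98 = 0.65
i_t = 0.81 × 0.98 + 0.19 × 0.65 = 0.7938 + 0.1235 = 0.92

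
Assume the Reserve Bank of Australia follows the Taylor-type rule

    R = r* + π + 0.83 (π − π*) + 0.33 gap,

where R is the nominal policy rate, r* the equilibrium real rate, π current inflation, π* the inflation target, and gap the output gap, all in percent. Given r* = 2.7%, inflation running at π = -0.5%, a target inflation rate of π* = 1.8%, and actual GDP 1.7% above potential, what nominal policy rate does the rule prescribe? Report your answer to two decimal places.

Output 1.7% above potential → gap = 1.7.
R = 2.7 + (-0.5) + 0.83 × (-0.5 − 1.8) + 0.33 × 1.7
   = 2.7 − 0.5 − 1.909 + 0.561 = 0.85

0.85%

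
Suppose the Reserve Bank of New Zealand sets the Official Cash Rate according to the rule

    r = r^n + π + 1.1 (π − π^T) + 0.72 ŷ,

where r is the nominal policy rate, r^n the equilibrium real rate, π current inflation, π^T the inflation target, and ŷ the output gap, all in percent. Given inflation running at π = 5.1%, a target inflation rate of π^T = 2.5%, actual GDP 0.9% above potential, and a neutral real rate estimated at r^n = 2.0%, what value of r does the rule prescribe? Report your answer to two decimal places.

Output 0.9% above potential → ŷ = 0.9.
r = 2.0 + 5.1 + 1.1 × (5.1 − 2.5) + 0.72 × 0.9
   = 2.0 + 5.1 + 2.86 + 0.648 = 10.61

10.61%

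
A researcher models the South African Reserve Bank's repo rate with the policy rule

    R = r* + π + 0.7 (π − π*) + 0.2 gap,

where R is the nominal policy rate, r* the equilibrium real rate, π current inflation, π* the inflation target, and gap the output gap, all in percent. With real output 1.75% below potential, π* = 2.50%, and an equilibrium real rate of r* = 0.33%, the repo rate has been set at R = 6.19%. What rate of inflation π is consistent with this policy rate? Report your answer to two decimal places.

Output 1.75% below potential → gap = -1.75.
Collecting π: R = r* + (1 + 0.7) π − 0.7 π* + 0.2 gap
1.7 π = 6.19 − 0.33 + 0.7 × 2.50 − 0.2 × (-1.75) = 7.96
π = 7.96 / 1.7 = 4.68

4.68%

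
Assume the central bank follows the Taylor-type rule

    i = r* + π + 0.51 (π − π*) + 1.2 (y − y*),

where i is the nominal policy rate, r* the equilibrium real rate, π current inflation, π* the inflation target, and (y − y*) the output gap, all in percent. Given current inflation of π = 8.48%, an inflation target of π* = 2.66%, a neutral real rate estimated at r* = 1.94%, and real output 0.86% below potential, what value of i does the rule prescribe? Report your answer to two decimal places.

12.36%

Output 0.86% below potential → (y − y*) = -0.86.
i = 1.94 + 8.48 + 0.51 × (8.48 − 2.66) + 1.2 × (-0.86)
   = 1.94 + 8.48 + 2.9682 − 1.032 = 12.36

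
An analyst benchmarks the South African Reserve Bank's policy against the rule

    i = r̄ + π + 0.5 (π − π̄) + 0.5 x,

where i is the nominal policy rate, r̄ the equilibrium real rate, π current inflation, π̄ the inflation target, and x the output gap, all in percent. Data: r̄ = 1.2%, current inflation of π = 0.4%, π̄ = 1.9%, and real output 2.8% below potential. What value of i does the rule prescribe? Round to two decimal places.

Output 2.8% below potential → x = -2.8.
i = 1.2 + 0.4 + 0.5 × (0.4 − 1.9) + 0.5 × (-2.8)
   = 1.2 + 0.4 − 0.75 − 1.4 = -0.55

-0.55%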